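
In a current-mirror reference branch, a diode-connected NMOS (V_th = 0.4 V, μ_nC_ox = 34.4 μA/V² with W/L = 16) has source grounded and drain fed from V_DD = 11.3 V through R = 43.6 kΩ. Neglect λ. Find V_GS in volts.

V_GS = 1.31 V

With gate tied to drain, V_GS = V_DS ≥ V_GS − V_th, so the device is in saturation.
k_n = μ_nC_ox · (W/L) = 0.5504 mA/V².
KCL at the drain: ½ k_n (V_GS − V_th)² = (V_DD − V_GS)/R.
Let x = V_GS − 0.4. Then 12 x² + x − 10.9 = 0, giving x = 0.912 V (positive root), so V_GS = 1.31 V.
I_D = (V_DD − V_GS)/R = (11.3 − 1.31) / 43.6 = 0.229 mA.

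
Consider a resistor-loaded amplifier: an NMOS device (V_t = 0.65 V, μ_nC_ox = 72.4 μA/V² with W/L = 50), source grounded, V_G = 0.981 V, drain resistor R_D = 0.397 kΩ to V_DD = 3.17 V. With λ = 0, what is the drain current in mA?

I_D = 0.198 mA

V_GS = V_G = 0.981 V, so V_ov = 0.981 − 0.65 = 0.331 V.
k_n = μ_nC_ox · (W/L) = 3.62 mA/V².
Assume saturation: I_D = ½ k_n V_ov² = 0.5 × 3.62 × 0.331² = 0.198 mA, giving V_DS = V_DD − I_D R_D = 3.17 − 0.198 × 0.397 = 3.09 V.
V_DS = 3.09 V ≥ V_ov = 0.331 V, confirming saturation.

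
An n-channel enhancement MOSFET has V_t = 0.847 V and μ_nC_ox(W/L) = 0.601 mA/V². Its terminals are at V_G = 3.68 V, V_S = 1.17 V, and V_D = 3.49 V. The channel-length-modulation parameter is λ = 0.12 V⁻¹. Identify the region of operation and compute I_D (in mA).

V_GS = V_G − V_S = 3.68 − 1.17 = 2.51 V; V_DS = V_D − V_S = 3.49 − 1.17 = 2.32 V.
V_ov = V_GS − V_t = 2.51 − 0.847 = 1.66 V.
Since V_DS = 2.32 V ≥ V_ov = 1.66 V, the device is in saturation.
I_D = ½ k_n V_ov² (1 + λ V_DS) = 0.5 × 0.601 × 1.66² × (1 + 0.12 × 2.32) = 1.06 mA.

Saturation; I_D = 1.06 mA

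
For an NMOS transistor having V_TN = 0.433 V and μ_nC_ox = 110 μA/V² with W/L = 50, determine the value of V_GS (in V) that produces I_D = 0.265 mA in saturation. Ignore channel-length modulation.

V_GS = 0.743 V

k_n = μ_nC_ox · (W/L) = 5.5 mA/V².
In saturation I_D = ½ k_n (V_GS − V_TN)², so V_GS − V_TN = √(2 I_D / k_n) = √(2 × 0.265 / 5.5) = 0.31 V.
V_GS = 0.433 + 0.31 = 0.743 V.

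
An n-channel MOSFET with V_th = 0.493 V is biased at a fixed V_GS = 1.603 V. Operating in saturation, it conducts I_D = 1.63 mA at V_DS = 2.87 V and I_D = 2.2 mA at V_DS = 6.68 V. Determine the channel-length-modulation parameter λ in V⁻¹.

λ = 0.125 V⁻¹

With V_GS fixed, I_D ∝ (1 + λ V_DS) in saturation, so I_D2/I_D1 = (1 + λ V_DS2)/(1 + λ V_DS1).
2.2/1.63 = 1.35 = (1 + 6.68 λ)/(1 + 2.87 λ).
Solving: λ (I_D1 V_DS2 − I_D2 V_DS1) = I_D2 − I_D1, so λ = (2.2 − 1.63) / (1.63 × 6.68 − 2.2 × 2.87) = 0.57 / 4.57 = 0.125 V⁻¹.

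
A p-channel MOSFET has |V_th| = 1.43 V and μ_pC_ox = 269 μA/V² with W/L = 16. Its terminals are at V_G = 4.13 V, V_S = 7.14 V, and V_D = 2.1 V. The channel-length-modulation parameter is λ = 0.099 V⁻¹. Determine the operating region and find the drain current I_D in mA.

V_SG = V_S − V_G = 7.14 − 4.13 = 3.01 V; V_SD = V_S − V_D = 7.14 − 2.1 = 5.04 V.
k_p = μ_pC_ox · (W/L) = 4.304 mA/V².
V_ov = V_SG − |V_th| = 3.01 − 1.43 = 1.58 V.
Since V_SD = 5.04 V ≥ V_ov = 1.58 V, the device is in saturation.
I_D = ½ k_p V_ov² (1 + λ V_SD) = 0.5 × 4.304 × 1.58² × (1 + 0.099 × 5.04) = 8.05 mA.

Saturation; I_D = 8.05 mA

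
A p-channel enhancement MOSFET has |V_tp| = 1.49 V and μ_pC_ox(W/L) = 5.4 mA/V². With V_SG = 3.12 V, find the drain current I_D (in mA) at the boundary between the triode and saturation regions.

At the boundary V_SD = V_ov = V_SG − |V_tp| = 3.12 − 1.49 = 1.63 V.
I_D = ½ k_p V_ov² = 0.5 × 5.4 × 1.63² = 7.17 mA.

I_D = 7.17 mA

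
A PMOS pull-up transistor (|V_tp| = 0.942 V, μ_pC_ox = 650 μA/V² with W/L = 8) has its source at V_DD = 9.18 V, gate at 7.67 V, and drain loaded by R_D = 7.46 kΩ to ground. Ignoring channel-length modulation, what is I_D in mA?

I_D = 0.839 mA

V_SG = V_DD − V_G = 9.18 − 7.67 = 1.51 V, so V_ov = 1.51 − 0.942 = 0.568 V.
k_p = μ_pC_ox · (W/L) = 5.2 mA/V².
Assume saturation: I_D = ½ k_p V_ov² = 0.5 × 5.2 × 0.568² = 0.839 mA, giving V_SD = V_DD − I_D R_D = 9.18 − 0.839 × 7.46 = 2.92 V.
V_SD = 2.92 V ≥ V_ov = 0.568 V, confirming saturation.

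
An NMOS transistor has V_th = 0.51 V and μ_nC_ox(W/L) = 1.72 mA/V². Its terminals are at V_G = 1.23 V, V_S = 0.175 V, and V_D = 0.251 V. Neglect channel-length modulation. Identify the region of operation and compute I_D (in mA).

Triode; I_D = 0.0663 mA

V_GS = V_G − V_S = 1.23 − 0.175 = 1.05 V; V_DS = V_D − V_S = 0.251 − 0.175 = 0.076 V.
V_ov = V_GS − V_th = 1.05 − 0.51 = 0.545 V.
Since V_DS = 0.076 V < V_ov = 0.545 V, the device is in the triode region.
I_D = k_n [V_ov · V_DS − ½ V_DS²] = 1.72 × [0.545 × 0.076 − 0.5 × 0.076²] = 0.0663 mA.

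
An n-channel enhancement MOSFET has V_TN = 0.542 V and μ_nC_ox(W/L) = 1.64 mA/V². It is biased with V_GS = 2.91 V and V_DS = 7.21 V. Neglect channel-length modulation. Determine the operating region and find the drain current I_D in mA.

Saturation; I_D = 4.60 mA

V_ov = V_GS − V_TN = 2.91 − 0.542 = 2.37 V.
Since V_DS = 7.21 V ≥ V_ov = 2.37 V, the device is in saturation.
I_D = ½ k_n V_ov² = 0.5 × 1.64 × 2.37² = 4.6 mA.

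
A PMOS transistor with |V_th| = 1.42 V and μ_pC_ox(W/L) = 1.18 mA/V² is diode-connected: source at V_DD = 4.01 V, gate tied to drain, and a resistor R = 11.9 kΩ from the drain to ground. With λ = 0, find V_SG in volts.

V_SG = 1.96 V

With gate tied to drain, V_SG = V_SD ≥ V_SG − |V_th|, so the device is in saturation.
KCL at the drain: ½ k_p (V_SG − |V_th|)² = (V_DD − V_SG)/R.
Let x = V_SG − 1.42. Then 7.02 x² + x − 2.59 = 0, giving x = 0.54 V (positive root), so V_SG = 1.96 V.
I_D = (V_DD − V_SG)/R = (4.01 − 1.96) / 11.9 = 0.172 mA.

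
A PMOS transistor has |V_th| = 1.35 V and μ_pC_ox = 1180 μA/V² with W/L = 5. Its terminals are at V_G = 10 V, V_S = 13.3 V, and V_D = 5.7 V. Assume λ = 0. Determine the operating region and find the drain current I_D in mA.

Saturation; I_D = 11.2 mA

V_SG = V_S − V_G = 13.3 − 10 = 3.3 V; V_SD = V_S − V_D = 13.3 − 5.7 = 7.6 V.
k_p = μ_pC_ox · (W/L) = 5.9 mA/V².
V_ov = V_SG − |V_th| = 3.3 − 1.35 = 1.95 V.
Since V_SD = 7.6 V ≥ V_ov = 1.95 V, the device is in saturation.
I_D = ½ k_p V_ov² = 0.5 × 5.9 × 1.95² = 11.2 mA.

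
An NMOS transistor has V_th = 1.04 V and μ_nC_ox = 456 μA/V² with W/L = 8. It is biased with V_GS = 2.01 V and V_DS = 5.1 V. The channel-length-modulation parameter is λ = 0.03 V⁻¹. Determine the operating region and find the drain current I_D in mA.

k_n = μ_nC_ox · (W/L) = 3.648 mA/V².
V_ov = V_GS − V_th = 2.01 − 1.04 = 0.97 V.
Since V_DS = 5.1 V ≥ V_ov = 0.97 V, the device is in saturation.
I_D = ½ k_n V_ov² (1 + λ V_DS) = 0.5 × 3.648 × 0.97² × (1 + 0.03 × 5.1) = 1.98 mA.

Saturation; I_D = 1.98 mA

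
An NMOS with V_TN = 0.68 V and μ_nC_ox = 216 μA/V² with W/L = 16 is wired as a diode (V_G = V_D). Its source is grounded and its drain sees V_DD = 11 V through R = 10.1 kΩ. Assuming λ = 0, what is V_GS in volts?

With gate tied to drain, V_GS = V_DS ≥ V_GS − V_TN, so the device is in saturation.
k_n = μ_nC_ox · (W/L) = 3.456 mA/V².
KCL at the drain: ½ k_n (V_GS − V_TN)² = (V_DD − V_GS)/R.
Let x = V_GS − 0.68. Then 17.5 x² + x − 10.32 = 0, giving x = 0.741 V (positive root), so V_GS = 1.42 V.
I_D = (V_DD − V_GS)/R = (11 − 1.42) / 10.1 = 0.948 mA.

V_GS = 1.42 V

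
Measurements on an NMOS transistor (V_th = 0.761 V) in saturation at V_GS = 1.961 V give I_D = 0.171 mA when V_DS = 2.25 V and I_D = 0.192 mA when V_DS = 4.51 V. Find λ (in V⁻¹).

λ = 0.0619 V⁻¹

With V_GS fixed, I_D ∝ (1 + λ V_DS) in saturation, so I_D2/I_D1 = (1 + λ V_DS2)/(1 + λ V_DS1).
0.192/0.171 = 1.123 = (1 + 4.51 λ)/(1 + 2.25 λ).
Solving: λ (I_D1 V_DS2 − I_D2 V_DS1) = I_D2 − I_D1, so λ = (0.192 − 0.171) / (0.171 × 4.51 − 0.192 × 2.25) = 0.021 / 0.339 = 0.0619 V⁻¹.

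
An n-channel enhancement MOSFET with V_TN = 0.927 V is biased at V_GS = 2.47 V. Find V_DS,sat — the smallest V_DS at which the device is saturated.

V_DS,sat = 1.54 V

The boundary between triode and saturation is V_DS = V_GS − V_TN = V_ov.
V_ov = 2.47 − 0.927 = 1.54 V.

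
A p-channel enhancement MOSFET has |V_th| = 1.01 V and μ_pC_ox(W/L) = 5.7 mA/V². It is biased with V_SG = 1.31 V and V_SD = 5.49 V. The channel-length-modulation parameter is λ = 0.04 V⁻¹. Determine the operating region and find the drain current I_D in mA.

Saturation; I_D = 0.313 mA

V_ov = V_SG − |V_th| = 1.31 − 1.01 = 0.3 V.
Since V_SD = 5.49 V ≥ V_ov = 0.3 V, the device is in saturation.
I_D = ½ k_p V_ov² (1 + λ V_SD) = 0.5 × 5.7 × 0.3² × (1 + 0.04 × 5.49) = 0.313 mA.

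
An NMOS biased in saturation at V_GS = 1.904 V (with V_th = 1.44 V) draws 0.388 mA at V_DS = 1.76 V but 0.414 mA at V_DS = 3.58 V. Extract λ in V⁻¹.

λ = 0.0394 V⁻¹

With V_GS fixed, I_D ∝ (1 + λ V_DS) in saturation, so I_D2/I_D1 = (1 + λ V_DS2)/(1 + λ V_DS1).
0.414/0.388 = 1.067 = (1 + 3.58 λ)/(1 + 1.76 λ).
Solving: λ (I_D1 V_DS2 − I_D2 V_DS1) = I_D2 − I_D1, so λ = (0.414 − 0.388) / (0.388 × 3.58 − 0.414 × 1.76) = 0.026 / 0.66 = 0.0394 V⁻¹.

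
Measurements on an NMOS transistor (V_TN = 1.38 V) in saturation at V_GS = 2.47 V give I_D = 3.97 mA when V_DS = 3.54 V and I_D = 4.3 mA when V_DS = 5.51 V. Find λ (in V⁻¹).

λ = 0.0496 V⁻¹

With V_GS fixed, I_D ∝ (1 + λ V_DS) in saturation, so I_D2/I_D1 = (1 + λ V_DS2)/(1 + λ V_DS1).
4.3/3.97 = 1.083 = (1 + 5.51 λ)/(1 + 3.54 λ).
Solving: λ (I_D1 V_DS2 − I_D2 V_DS1) = I_D2 − I_D1, so λ = (4.3 − 3.97) / (3.97 × 5.51 − 4.3 × 3.54) = 0.33 / 6.65 = 0.0496 V⁻¹.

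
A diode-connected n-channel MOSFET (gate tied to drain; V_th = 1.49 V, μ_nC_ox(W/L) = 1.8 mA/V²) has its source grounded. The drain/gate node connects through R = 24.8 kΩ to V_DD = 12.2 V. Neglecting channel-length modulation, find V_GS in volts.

V_GS = 2.16 V

With gate tied to drain, V_GS = V_DS ≥ V_GS − V_th, so the device is in saturation.
KCL at the drain: ½ k_n (V_GS − V_th)² = (V_DD − V_GS)/R.
Let x = V_GS − 1.49. Then 22.3 x² + x − 10.71 = 0, giving x = 0.671 V (positive root), so V_GS = 2.16 V.
I_D = (V_DD − V_GS)/R = (12.2 − 2.16) / 24.8 = 0.405 mA.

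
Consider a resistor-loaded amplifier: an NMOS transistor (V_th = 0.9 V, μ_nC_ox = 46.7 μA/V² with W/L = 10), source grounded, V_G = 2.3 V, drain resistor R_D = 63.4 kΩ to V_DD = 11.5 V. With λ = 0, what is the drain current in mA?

I_D = 0.177 mA

V_GS = V_G = 2.3 V, so V_ov = 2.3 − 0.9 = 1.4 V.
k_n = μ_nC_ox · (W/L) = 0.467 mA/V².
Assume saturation: I_D = ½ k_n V_ov² = 0.5 × 0.467 × 1.4² = 0.458 mA, giving V_DS = V_DD − I_D R_D = 11.5 − 0.458 × 63.4 = -17.5 V.
But -17.5 V < V_ov = 1.4 V, so the device is actually in triode.
In triode I_D = k_n[V_ov V_DS − ½ V_DS²] and I_D = (V_DD − V_DS)/R_D. Equating: 14.8 V_DS² − 42.45 V_DS + 11.5 = 0, giving V_DS = 0.303 V (the root below V_ov).
I_D = (11.5 − 0.303) / 63.4 = 0.177 mA.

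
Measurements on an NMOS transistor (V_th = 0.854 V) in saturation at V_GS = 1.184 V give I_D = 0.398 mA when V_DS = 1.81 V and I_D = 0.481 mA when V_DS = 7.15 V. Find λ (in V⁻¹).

With V_GS fixed, I_D ∝ (1 + λ V_DS) in saturation, so I_D2/I_D1 = (1 + λ V_DS2)/(1 + λ V_DS1).
0.481/0.398 = 1.209 = (1 + 7.15 λ)/(1 + 1.81 λ).
Solving: λ (I_D1 V_DS2 − I_D2 V_DS1) = I_D2 − I_D1, so λ = (0.481 − 0.398) / (0.398 × 7.15 − 0.481 × 1.81) = 0.083 / 1.98 = 0.042 V⁻¹.

λ = 0.0420 V⁻¹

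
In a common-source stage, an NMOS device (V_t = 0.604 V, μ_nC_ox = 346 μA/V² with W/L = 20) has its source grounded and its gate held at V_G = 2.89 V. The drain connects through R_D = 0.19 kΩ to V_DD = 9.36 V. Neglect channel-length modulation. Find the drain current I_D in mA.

I_D = 18.1 mA

V_GS = V_G = 2.89 V, so V_ov = 2.89 − 0.604 = 2.29 V.
k_n = μ_nC_ox · (W/L) = 6.92 mA/V².
Assume saturation: I_D = ½ k_n V_ov² = 0.5 × 6.92 × 2.29² = 18.1 mA, giving V_DS = V_DD − I_D R_D = 9.36 − 18.1 × 0.19 = 5.92 V.
V_DS = 5.92 V ≥ V_ov = 2.29 V, confirming saturation.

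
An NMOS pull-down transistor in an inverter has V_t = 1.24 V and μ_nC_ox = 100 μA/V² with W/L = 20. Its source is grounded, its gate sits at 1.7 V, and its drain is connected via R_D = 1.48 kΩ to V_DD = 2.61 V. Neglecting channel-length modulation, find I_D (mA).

V_GS = V_G = 1.7 V, so V_ov = 1.7 − 1.24 = 0.46 V.
k_n = μ_nC_ox · (W/L) = 2 mA/V².
Assume saturation: I_D = ½ k_n V_ov² = 0.5 × 2 × 0.46² = 0.212 mA, giving V_DS = V_DD − I_D R_D = 2.61 − 0.212 × 1.48 = 2.3 V.
V_DS = 2.3 V ≥ V_ov = 0.46 V, confirming saturation.

I_D = 0.212 mA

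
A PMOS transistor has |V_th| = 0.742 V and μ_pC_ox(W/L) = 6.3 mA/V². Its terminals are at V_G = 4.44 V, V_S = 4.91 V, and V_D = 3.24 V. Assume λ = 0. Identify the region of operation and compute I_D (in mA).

V_SG = V_S − V_G = 4.91 − 4.44 = 0.47 V; V_SD = V_S − V_D = 4.91 − 3.24 = 1.67 V.
V_SG = 0.47 V < |V_th| = 0.742 V, so the transistor is in cutoff.

Cutoff; I_D = 0 mA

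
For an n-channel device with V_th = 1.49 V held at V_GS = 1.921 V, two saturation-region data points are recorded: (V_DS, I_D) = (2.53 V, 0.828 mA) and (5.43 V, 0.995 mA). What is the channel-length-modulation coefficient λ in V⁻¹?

With V_GS fixed, I_D ∝ (1 + λ V_DS) in saturation, so I_D2/I_D1 = (1 + λ V_DS2)/(1 + λ V_DS1).
0.995/0.828 = 1.202 = (1 + 5.43 λ)/(1 + 2.53 λ).
Solving: λ (I_D1 V_DS2 − I_D2 V_DS1) = I_D2 − I_D1, so λ = (0.995 − 0.828) / (0.828 × 5.43 − 0.995 × 2.53) = 0.167 / 1.98 = 0.0844 V⁻¹.

λ = 0.0844 V⁻¹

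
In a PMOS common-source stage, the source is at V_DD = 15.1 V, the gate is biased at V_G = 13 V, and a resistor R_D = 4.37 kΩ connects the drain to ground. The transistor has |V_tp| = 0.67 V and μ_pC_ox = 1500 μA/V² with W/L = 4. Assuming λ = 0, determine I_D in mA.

I_D = 3.35 mA

V_SG = V_DD − V_G = 15.1 − 13 = 2.1 V, so V_ov = 2.1 − 0.67 = 1.43 V.
k_p = μ_pC_ox · (W/L) = 6 mA/V².
Assume saturation: I_D = ½ k_p V_ov² = 0.5 × 6 × 1.43² = 6.13 mA, giving V_SD = V_DD − I_D R_D = 15.1 − 6.13 × 4.37 = -11.7 V.
But -11.7 V < V_ov = 1.43 V, so the device is actually in triode.
In triode I_D = k_p[V_ov V_SD − ½ V_SD²] and I_D = (V_DD − V_SD)/R_D. Equating: 13.1 V_SD² − 38.49 V_SD + 15.1 = 0, giving V_SD = 0.466 V (the root below V_ov).
I_D = (15.1 − 0.466) / 4.37 = 3.35 mA.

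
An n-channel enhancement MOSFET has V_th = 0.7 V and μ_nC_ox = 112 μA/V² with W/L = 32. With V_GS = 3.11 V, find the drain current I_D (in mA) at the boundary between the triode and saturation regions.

At the boundary V_DS = V_ov = V_GS − V_th = 3.11 − 0.7 = 2.41 V.
k_n = μ_nC_ox · (W/L) = 3.584 mA/V².
I_D = ½ k_n V_ov² = 0.5 × 3.584 × 2.41² = 10.4 mA.

I_D = 10.4 mA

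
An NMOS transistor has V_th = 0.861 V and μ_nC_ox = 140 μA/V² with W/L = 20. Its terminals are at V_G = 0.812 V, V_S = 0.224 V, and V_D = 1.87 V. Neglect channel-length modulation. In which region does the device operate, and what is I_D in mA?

V_GS = V_G − V_S = 0.812 − 0.224 = 0.588 V; V_DS = V_D − V_S = 1.87 − 0.224 = 1.65 V.
V_GS = 0.588 V < V_th = 0.861 V, so the transistor is in cutoff.

Cutoff; I_D = 0 mA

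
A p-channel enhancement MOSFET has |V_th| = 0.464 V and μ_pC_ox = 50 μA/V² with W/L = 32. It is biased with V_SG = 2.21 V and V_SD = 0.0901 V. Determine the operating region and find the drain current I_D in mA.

k_p = μ_pC_ox · (W/L) = 1.6 mA/V².
V_ov = V_SG − |V_th| = 2.21 − 0.464 = 1.75 V.
Since V_SD = 0.0901 V < V_ov = 1.75 V, the device is in the triode region.
I_D = k_p [V_ov · V_SD − ½ V_SD²] = 1.6 × [1.75 × 0.0901 − 0.5 × 0.0901²] = 0.245 mA.

Triode; I_D = 0.245 mA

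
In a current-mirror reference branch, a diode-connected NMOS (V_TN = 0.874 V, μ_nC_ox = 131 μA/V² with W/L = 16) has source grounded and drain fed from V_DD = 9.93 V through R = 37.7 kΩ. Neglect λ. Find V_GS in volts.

V_GS = 1.34 V

With gate tied to drain, V_GS = V_DS ≥ V_GS − V_TN, so the device is in saturation.
k_n = μ_nC_ox · (W/L) = 2.096 mA/V².
KCL at the drain: ½ k_n (V_GS − V_TN)² = (V_DD − V_GS)/R.
Let x = V_GS − 0.874. Then 39.5 x² + x − 9.056 = 0, giving x = 0.466 V (positive root), so V_GS = 1.34 V.
I_D = (V_DD − V_GS)/R = (9.93 − 1.34) / 37.7 = 0.228 mA.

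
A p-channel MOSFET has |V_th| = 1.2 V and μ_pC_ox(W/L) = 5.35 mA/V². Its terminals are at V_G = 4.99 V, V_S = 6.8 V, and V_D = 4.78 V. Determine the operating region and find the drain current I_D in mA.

V_SG = V_S − V_G = 6.8 − 4.99 = 1.81 V; V_SD = V_S − V_D = 6.8 − 4.78 = 2.02 V.
V_ov = V_SG − |V_th| = 1.81 − 1.2 = 0.61 V.
Since V_SD = 2.02 V ≥ V_ov = 0.61 V, the device is in saturation.
I_D = ½ k_p V_ov² = 0.5 × 5.35 × 0.61² = 0.995 mA.

Saturation; I_D = 0.995 mA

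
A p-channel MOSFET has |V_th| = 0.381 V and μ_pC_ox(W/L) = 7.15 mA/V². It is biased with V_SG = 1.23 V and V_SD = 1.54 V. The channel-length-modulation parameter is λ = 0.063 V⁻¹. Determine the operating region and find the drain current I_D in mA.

Saturation; I_D = 2.83 mA

V_ov = V_SG − |V_th| = 1.23 − 0.381 = 0.849 V.
Since V_SD = 1.54 V ≥ V_ov = 0.849 V, the device is in saturation.
I_D = ½ k_p V_ov² (1 + λ V_SD) = 0.5 × 7.15 × 0.849² × (1 + 0.063 × 1.54) = 2.83 mA.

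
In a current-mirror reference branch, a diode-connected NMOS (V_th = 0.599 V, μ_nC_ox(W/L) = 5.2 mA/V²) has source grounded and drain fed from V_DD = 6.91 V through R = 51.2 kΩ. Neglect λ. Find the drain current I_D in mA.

I_D = 0.119 mA

With gate tied to drain, V_GS = V_DS ≥ V_GS − V_th, so the device is in saturation.
KCL at the drain: ½ k_n (V_GS − V_th)² = (V_DD − V_GS)/R.
Let x = V_GS − 0.599. Then 133 x² + x − 6.311 = 0, giving x = 0.214 V (positive root), so V_GS = 0.813 V.
I_D = (V_DD − V_GS)/R = (6.91 − 0.813) / 51.2 = 0.119 mA.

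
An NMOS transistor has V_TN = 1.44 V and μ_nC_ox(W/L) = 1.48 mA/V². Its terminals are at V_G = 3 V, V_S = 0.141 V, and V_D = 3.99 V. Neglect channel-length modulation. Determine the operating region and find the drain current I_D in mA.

Saturation; I_D = 1.49 mA

V_GS = V_G − V_S = 3 − 0.141 = 2.86 V; V_DS = V_D − V_S = 3.99 − 0.141 = 3.85 V.
V_ov = V_GS − V_TN = 2.86 − 1.44 = 1.42 V.
Since V_DS = 3.85 V ≥ V_ov = 1.42 V, the device is in saturation.
I_D = ½ k_n V_ov² = 0.5 × 1.48 × 1.42² = 1.49 mA.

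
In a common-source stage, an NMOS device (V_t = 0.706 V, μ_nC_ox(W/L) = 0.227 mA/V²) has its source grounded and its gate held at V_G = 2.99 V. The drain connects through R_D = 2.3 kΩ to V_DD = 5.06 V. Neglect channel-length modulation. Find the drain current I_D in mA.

I_D = 0.592 mA

V_GS = V_G = 2.99 V, so V_ov = 2.99 − 0.706 = 2.28 V.
Assume saturation: I_D = ½ k_n V_ov² = 0.5 × 0.227 × 2.28² = 0.592 mA, giving V_DS = V_DD − I_D R_D = 5.06 − 0.592 × 2.3 = 3.7 V.
V_DS = 3.7 V ≥ V_ov = 2.28 V, confirming saturation.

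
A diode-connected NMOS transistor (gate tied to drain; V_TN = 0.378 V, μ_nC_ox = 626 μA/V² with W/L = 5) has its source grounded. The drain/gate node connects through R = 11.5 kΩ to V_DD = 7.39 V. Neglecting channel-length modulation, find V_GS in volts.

With gate tied to drain, V_GS = V_DS ≥ V_GS − V_TN, so the device is in saturation.
k_n = μ_nC_ox · (W/L) = 3.13 mA/V².
KCL at the drain: ½ k_n (V_GS − V_TN)² = (V_DD − V_GS)/R.
Let x = V_GS − 0.378. Then 18 x² + x − 7.012 = 0, giving x = 0.597 V (positive root), so V_GS = 0.975 V.
I_D = (V_DD − V_GS)/R = (7.39 − 0.975) / 11.5 = 0.558 mA.

V_GS = 0.975 V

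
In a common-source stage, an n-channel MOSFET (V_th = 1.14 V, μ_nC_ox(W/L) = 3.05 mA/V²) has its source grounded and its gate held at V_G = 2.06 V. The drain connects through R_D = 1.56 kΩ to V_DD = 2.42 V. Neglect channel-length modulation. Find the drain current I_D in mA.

V_GS = V_G = 2.06 V, so V_ov = 2.06 − 1.14 = 0.92 V.
Assume saturation: I_D = ½ k_n V_ov² = 0.5 × 3.05 × 0.92² = 1.29 mA, giving V_DS = V_DD − I_D R_D = 2.42 − 1.29 × 1.56 = 0.406 V.
But 0.406 V < V_ov = 0.92 V, so the device is actually in triode.
In triode I_D = k_n[V_ov V_DS − ½ V_DS²] and I_D = (V_DD − V_DS)/R_D. Equating: 2.38 V_DS² − 5.377 V_DS + 2.42 = 0, giving V_DS = 0.62 V (the root below V_ov).
I_D = (2.42 − 0.62) / 1.56 = 1.15 mA.

I_D = 1.15 mA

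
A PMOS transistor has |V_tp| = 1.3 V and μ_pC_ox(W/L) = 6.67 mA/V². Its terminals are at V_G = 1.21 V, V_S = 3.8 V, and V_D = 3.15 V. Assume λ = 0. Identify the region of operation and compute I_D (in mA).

Triode; I_D = 4.18 mA

V_SG = V_S − V_G = 3.8 − 1.21 = 2.59 V; V_SD = V_S − V_D = 3.8 − 3.15 = 0.65 V.
V_ov = V_SG − |V_tp| = 2.59 − 1.3 = 1.29 V.
Since V_SD = 0.65 V < V_ov = 1.29 V, the device is in the triode region.
I_D = k_p [V_ov · V_SD − ½ V_SD²] = 6.67 × [1.29 × 0.65 − 0.5 × 0.65²] = 4.18 mA.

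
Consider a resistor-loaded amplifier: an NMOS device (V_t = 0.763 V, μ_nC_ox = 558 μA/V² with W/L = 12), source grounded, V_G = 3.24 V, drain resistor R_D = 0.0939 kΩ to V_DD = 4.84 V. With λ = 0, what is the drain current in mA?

I_D = 20.5 mA

V_GS = V_G = 3.24 V, so V_ov = 3.24 − 0.763 = 2.48 V.
k_n = μ_nC_ox · (W/L) = 6.696 mA/V².
Assume saturation: I_D = ½ k_n V_ov² = 0.5 × 6.696 × 2.48² = 20.5 mA, giving V_DS = V_DD − I_D R_D = 4.84 − 20.5 × 0.0939 = 2.91 V.
V_DS = 2.91 V ≥ V_ov = 2.48 V, confirming saturation.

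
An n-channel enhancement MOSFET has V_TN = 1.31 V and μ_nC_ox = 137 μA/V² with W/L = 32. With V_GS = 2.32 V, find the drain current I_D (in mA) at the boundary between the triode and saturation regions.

I_D = 2.24 mA

At the boundary V_DS = V_ov = V_GS − V_TN = 2.32 − 1.31 = 1.01 V.
k_n = μ_nC_ox · (W/L) = 4.384 mA/V².
I_D = ½ k_n V_ov² = 0.5 × 4.384 × 1.01² = 2.24 mA.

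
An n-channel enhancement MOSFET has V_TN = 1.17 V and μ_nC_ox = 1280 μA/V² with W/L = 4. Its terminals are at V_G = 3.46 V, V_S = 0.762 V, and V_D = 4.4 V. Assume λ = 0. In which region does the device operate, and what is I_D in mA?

V_GS = V_G − V_S = 3.46 − 0.762 = 2.7 V; V_DS = V_D − V_S = 4.4 − 0.762 = 3.64 V.
k_n = μ_nC_ox · (W/L) = 5.12 mA/V².
V_ov = V_GS − V_TN = 2.7 − 1.17 = 1.53 V.
Since V_DS = 3.64 V ≥ V_ov = 1.53 V, the device is in saturation.
I_D = ½ k_n V_ov² = 0.5 × 5.12 × 1.53² = 5.98 mA.

Saturation; I_D = 5.98 mA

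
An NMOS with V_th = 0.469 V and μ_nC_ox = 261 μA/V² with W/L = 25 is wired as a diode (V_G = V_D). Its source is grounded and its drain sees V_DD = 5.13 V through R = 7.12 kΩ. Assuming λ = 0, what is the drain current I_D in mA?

With gate tied to drain, V_GS = V_DS ≥ V_GS − V_th, so the device is in saturation.
k_n = μ_nC_ox · (W/L) = 6.525 mA/V².
KCL at the drain: ½ k_n (V_GS − V_th)² = (V_DD − V_GS)/R.
Let x = V_GS − 0.469. Then 23.2 x² + x − 4.661 = 0, giving x = 0.427 V (positive root), so V_GS = 0.896 V.
I_D = (V_DD − V_GS)/R = (5.13 − 0.896) / 7.12 = 0.595 mA.

I_D = 0.595 mA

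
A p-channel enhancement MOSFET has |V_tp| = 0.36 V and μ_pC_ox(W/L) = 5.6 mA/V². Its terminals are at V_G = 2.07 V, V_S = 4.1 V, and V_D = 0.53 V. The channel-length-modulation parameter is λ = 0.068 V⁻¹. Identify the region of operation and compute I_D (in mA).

Saturation; I_D = 9.70 mA

V_SG = V_S − V_G = 4.1 − 2.07 = 2.03 V; V_SD = V_S − V_D = 4.1 − 0.53 = 3.57 V.
V_ov = V_SG − |V_tp| = 2.03 − 0.36 = 1.67 V.
Since V_SD = 3.57 V ≥ V_ov = 1.67 V, the device is in saturation.
I_D = ½ k_p V_ov² (1 + λ V_SD) = 0.5 × 5.6 × 1.67² × (1 + 0.068 × 3.57) = 9.7 mA.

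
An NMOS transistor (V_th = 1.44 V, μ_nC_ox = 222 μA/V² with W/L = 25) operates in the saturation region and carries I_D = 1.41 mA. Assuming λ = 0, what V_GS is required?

k_n = μ_nC_ox · (W/L) = 5.55 mA/V².
In saturation I_D = ½ k_n (V_GS − V_th)², so V_GS − V_th = √(2 I_D / k_n) = √(2 × 1.41 / 5.55) = 0.713 V.
V_GS = 1.44 + 0.713 = 2.15 V.

V_GS = 2.15 V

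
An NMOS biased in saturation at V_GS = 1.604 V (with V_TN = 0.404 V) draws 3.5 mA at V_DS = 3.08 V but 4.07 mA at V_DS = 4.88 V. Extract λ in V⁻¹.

With V_GS fixed, I_D ∝ (1 + λ V_DS) in saturation, so I_D2/I_D1 = (1 + λ V_DS2)/(1 + λ V_DS1).
4.07/3.5 = 1.163 = (1 + 4.88 λ)/(1 + 3.08 λ).
Solving: λ (I_D1 V_DS2 − I_D2 V_DS1) = I_D2 − I_D1, so λ = (4.07 − 3.5) / (3.5 × 4.88 − 4.07 × 3.08) = 0.57 / 4.54 = 0.125 V⁻¹.

λ = 0.125 V⁻¹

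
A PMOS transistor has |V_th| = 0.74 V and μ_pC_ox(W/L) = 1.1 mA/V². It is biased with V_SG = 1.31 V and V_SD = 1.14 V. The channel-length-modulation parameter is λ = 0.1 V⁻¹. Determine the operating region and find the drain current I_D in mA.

V_ov = V_SG − |V_th| = 1.31 − 0.74 = 0.57 V.
Since V_SD = 1.14 V ≥ V_ov = 0.57 V, the device is in saturation.
I_D = ½ k_p V_ov² (1 + λ V_SD) = 0.5 × 1.1 × 0.57² × (1 + 0.1 × 1.14) = 0.199 mA.

Saturation; I_D = 0.199 mA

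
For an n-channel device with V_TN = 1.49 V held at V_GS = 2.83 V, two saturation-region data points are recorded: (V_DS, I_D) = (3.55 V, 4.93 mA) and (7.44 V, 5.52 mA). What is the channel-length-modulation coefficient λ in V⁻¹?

With V_GS fixed, I_D ∝ (1 + λ V_DS) in saturation, so I_D2/I_D1 = (1 + λ V_DS2)/(1 + λ V_DS1).
5.52/4.93 = 1.12 = (1 + 7.44 λ)/(1 + 3.55 λ).
Solving: λ (I_D1 V_DS2 − I_D2 V_DS1) = I_D2 − I_D1, so λ = (5.52 − 4.93) / (4.93 × 7.44 − 5.52 × 3.55) = 0.59 / 17.1 = 0.0345 V⁻¹.

λ = 0.0345 V⁻¹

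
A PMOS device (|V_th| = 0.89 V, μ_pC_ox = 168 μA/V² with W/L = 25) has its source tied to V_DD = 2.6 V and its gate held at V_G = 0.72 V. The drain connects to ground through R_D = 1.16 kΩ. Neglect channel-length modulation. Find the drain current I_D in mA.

V_SG = V_DD − V_G = 2.6 − 0.72 = 1.88 V, so V_ov = 1.88 − 0.89 = 0.99 V.
k_p = μ_pC_ox · (W/L) = 4.2 mA/V².
Assume saturation: I_D = ½ k_p V_ov² = 0.5 × 4.2 × 0.99² = 2.06 mA, giving V_SD = V_DD − I_D R_D = 2.6 − 2.06 × 1.16 = 0.212 V.
But 0.212 V < V_ov = 0.99 V, so the device is actually in triode.
In triode I_D = k_p[V_ov V_SD − ½ V_SD²] and I_D = (V_DD − V_SD)/R_D. Equating: 2.44 V_SD² − 5.823 V_SD + 2.6 = 0, giving V_SD = 0.594 V (the root below V_ov).
I_D = (2.6 − 0.594) / 1.16 = 1.73 mA.

I_D = 1.73 mA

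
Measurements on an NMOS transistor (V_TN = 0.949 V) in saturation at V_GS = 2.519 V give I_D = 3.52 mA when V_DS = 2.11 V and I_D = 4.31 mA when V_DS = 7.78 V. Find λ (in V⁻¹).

λ = 0.0432 V⁻¹

With V_GS fixed, I_D ∝ (1 + λ V_DS) in saturation, so I_D2/I_D1 = (1 + λ V_DS2)/(1 + λ V_DS1).
4.31/3.52 = 1.224 = (1 + 7.78 λ)/(1 + 2.11 λ).
Solving: λ (I_D1 V_DS2 − I_D2 V_DS1) = I_D2 − I_D1, so λ = (4.31 − 3.52) / (3.52 × 7.78 − 4.31 × 2.11) = 0.79 / 18.3 = 0.0432 V⁻¹.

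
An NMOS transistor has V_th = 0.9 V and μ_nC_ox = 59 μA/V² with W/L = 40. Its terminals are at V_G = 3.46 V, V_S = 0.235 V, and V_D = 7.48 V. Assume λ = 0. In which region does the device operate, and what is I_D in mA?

Saturation; I_D = 6.38 mA

V_GS = V_G − V_S = 3.46 − 0.235 = 3.23 V; V_DS = V_D − V_S = 7.48 − 0.235 = 7.25 V.
k_n = μ_nC_ox · (W/L) = 2.36 mA/V².
V_ov = V_GS − V_th = 3.23 − 0.9 = 2.33 V.
Since V_DS = 7.25 V ≥ V_ov = 2.33 V, the device is in saturation.
I_D = ½ k_n V_ov² = 0.5 × 2.36 × 2.33² = 6.38 mA.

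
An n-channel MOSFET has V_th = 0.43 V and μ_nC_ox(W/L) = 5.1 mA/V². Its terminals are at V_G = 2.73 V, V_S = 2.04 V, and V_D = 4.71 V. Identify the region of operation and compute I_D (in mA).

V_GS = V_G − V_S = 2.73 − 2.04 = 0.69 V; V_DS = V_D − V_S = 4.71 − 2.04 = 2.67 V.
V_ov = V_GS − V_th = 0.69 − 0.43 = 0.26 V.
Since V_DS = 2.67 V ≥ V_ov = 0.26 V, the device is in saturation.
I_D = ½ k_n V_ov² = 0.5 × 5.1 × 0.26² = 0.172 mA.

Saturation; I_D = 0.172 mA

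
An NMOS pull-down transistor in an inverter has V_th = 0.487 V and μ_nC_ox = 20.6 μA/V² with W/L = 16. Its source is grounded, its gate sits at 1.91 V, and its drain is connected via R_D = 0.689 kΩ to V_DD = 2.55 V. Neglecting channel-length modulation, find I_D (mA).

V_GS = V_G = 1.91 V, so V_ov = 1.91 − 0.487 = 1.42 V.
k_n = μ_nC_ox · (W/L) = 0.3296 mA/V².
Assume saturation: I_D = ½ k_n V_ov² = 0.5 × 0.3296 × 1.42² = 0.334 mA, giving V_DS = V_DD − I_D R_D = 2.55 − 0.334 × 0.689 = 2.32 V.
V_DS = 2.32 V ≥ V_ov = 1.42 V, confirming saturation.

I_D = 0.334 mA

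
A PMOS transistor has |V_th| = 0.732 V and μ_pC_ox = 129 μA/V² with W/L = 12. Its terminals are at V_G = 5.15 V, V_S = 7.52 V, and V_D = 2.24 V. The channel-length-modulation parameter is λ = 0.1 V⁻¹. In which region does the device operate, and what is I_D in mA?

Saturation; I_D = 3.17 mA

V_SG = V_S − V_G = 7.52 − 5.15 = 2.37 V; V_SD = V_S − V_D = 7.52 − 2.24 = 5.28 V.
k_p = μ_pC_ox · (W/L) = 1.548 mA/V².
V_ov = V_SG − |V_th| = 2.37 − 0.732 = 1.64 V.
Since V_SD = 5.28 V ≥ V_ov = 1.64 V, the device is in saturation.
I_D = ½ k_p V_ov² (1 + λ V_SD) = 0.5 × 1.548 × 1.64² × (1 + 0.1 × 5.28) = 3.17 mA.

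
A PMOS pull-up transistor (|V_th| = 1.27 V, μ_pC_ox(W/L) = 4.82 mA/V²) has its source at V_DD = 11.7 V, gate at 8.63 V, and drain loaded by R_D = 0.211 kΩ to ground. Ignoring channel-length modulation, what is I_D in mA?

I_D = 7.81 mA

V_SG = V_DD − V_G = 11.7 − 8.63 = 3.07 V, so V_ov = 3.07 − 1.27 = 1.8 V.
Assume saturation: I_D = ½ k_p V_ov² = 0.5 × 4.82 × 1.8² = 7.81 mA, giving V_SD = V_DD − I_D R_D = 11.7 − 7.81 × 0.211 = 10.1 V.
V_SD = 10.1 V ≥ V_ov = 1.8 V, confirming saturation.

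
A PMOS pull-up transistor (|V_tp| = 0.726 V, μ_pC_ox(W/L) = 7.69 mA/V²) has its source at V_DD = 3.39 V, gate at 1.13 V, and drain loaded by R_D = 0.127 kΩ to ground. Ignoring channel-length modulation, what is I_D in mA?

V_SG = V_DD − V_G = 3.39 − 1.13 = 2.26 V, so V_ov = 2.26 − 0.726 = 1.53 V.
Assume saturation: I_D = ½ k_p V_ov² = 0.5 × 7.69 × 1.53² = 9.05 mA, giving V_SD = V_DD − I_D R_D = 3.39 − 9.05 × 0.127 = 2.24 V.
V_SD = 2.24 V ≥ V_ov = 1.53 V, confirming saturation.

I_D = 9.05 mA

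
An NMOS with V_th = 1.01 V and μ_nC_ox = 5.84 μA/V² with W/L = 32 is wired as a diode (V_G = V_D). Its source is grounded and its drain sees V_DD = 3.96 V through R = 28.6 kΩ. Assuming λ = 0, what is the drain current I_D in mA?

I_D = 0.0724 mA

With gate tied to drain, V_GS = V_DS ≥ V_GS − V_th, so the device is in saturation.
k_n = μ_nC_ox · (W/L) = 0.1869 mA/V².
KCL at the drain: ½ k_n (V_GS − V_th)² = (V_DD − V_GS)/R.
Let x = V_GS − 1.01. Then 2.67 x² + x − 2.95 = 0, giving x = 0.88 V (positive root), so V_GS = 1.89 V.
I_D = (V_DD − V_GS)/R = (3.96 − 1.89) / 28.6 = 0.0724 mA.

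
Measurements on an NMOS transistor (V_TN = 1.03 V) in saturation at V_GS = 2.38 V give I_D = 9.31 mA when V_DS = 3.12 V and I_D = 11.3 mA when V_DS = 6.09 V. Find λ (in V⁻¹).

With V_GS fixed, I_D ∝ (1 + λ V_DS) in saturation, so I_D2/I_D1 = (1 + λ V_DS2)/(1 + λ V_DS1).
11.3/9.31 = 1.214 = (1 + 6.09 λ)/(1 + 3.12 λ).
Solving: λ (I_D1 V_DS2 − I_D2 V_DS1) = I_D2 − I_D1, so λ = (11.3 − 9.31) / (9.31 × 6.09 − 11.3 × 3.12) = 1.99 / 21.4 = 0.0928 V⁻¹.

λ = 0.0928 V⁻¹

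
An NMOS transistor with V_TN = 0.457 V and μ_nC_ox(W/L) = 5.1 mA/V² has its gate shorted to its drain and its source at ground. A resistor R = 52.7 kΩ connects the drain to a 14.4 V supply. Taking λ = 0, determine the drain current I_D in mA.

I_D = 0.259 mA

With gate tied to drain, V_GS = V_DS ≥ V_GS − V_TN, so the device is in saturation.
KCL at the drain: ½ k_n (V_GS − V_TN)² = (V_DD − V_GS)/R.
Let x = V_GS − 0.457. Then 134 x² + x − 13.94 = 0, giving x = 0.318 V (positive root), so V_GS = 0.775 V.
I_D = (V_DD − V_GS)/R = (14.4 − 0.775) / 52.7 = 0.259 mA.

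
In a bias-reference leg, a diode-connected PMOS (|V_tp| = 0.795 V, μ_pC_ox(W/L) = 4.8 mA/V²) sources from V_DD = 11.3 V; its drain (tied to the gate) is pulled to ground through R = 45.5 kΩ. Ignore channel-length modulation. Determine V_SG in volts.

V_SG = 1.10 V

With gate tied to drain, V_SG = V_SD ≥ V_SG − |V_tp|, so the device is in saturation.
KCL at the drain: ½ k_p (V_SG − |V_tp|)² = (V_DD − V_SG)/R.
Let x = V_SG − 0.795. Then 109 x² + x − 10.51 = 0, giving x = 0.306 V (positive root), so V_SG = 1.1 V.
I_D = (V_DD − V_SG)/R = (11.3 − 1.1) / 45.5 = 0.224 mA.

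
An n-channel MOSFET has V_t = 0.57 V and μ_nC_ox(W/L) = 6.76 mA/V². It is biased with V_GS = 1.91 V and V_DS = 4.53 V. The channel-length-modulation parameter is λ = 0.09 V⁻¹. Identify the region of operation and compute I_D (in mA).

Saturation; I_D = 8.54 mA

V_ov = V_GS − V_t = 1.91 − 0.57 = 1.34 V.
Since V_DS = 4.53 V ≥ V_ov = 1.34 V, the device is in saturation.
I_D = ½ k_n V_ov² (1 + λ V_DS) = 0.5 × 6.76 × 1.34² × (1 + 0.09 × 4.53) = 8.54 mA.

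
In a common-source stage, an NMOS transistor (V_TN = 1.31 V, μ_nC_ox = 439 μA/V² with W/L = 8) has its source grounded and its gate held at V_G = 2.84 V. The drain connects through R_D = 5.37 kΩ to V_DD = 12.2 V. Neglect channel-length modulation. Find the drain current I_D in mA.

V_GS = V_G = 2.84 V, so V_ov = 2.84 − 1.31 = 1.53 V.
k_n = μ_nC_ox · (W/L) = 3.512 mA/V².
Assume saturation: I_D = ½ k_n V_ov² = 0.5 × 3.512 × 1.53² = 4.11 mA, giving V_DS = V_DD − I_D R_D = 12.2 − 4.11 × 5.37 = -9.87 V.
But -9.87 V < V_ov = 1.53 V, so the device is actually in triode.
In triode I_D = k_n[V_ov V_DS − ½ V_DS²] and I_D = (V_DD − V_DS)/R_D. Equating: 9.43 V_DS² − 29.85 V_DS + 12.2 = 0, giving V_DS = 0.482 V (the root below V_ov).
I_D = (12.2 − 0.482) / 5.37 = 2.18 mA.

I_D = 2.18 mA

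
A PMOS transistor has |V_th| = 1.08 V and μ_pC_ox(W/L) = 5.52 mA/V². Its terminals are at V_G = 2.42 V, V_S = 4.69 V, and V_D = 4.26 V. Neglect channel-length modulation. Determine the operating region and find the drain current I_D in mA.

V_SG = V_S − V_G = 4.69 − 2.42 = 2.27 V; V_SD = V_S − V_D = 4.69 − 4.26 = 0.43 V.
V_ov = V_SG − |V_th| = 2.27 − 1.08 = 1.19 V.
Since V_SD = 0.43 V < V_ov = 1.19 V, the device is in the triode region.
I_D = k_p [V_ov · V_SD − ½ V_SD²] = 5.52 × [1.19 × 0.43 − 0.5 × 0.43²] = 2.31 mA.

Triode; I_D = 2.31 mA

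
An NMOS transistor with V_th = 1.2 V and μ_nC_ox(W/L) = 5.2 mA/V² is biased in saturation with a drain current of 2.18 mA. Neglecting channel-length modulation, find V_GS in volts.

V_GS = 2.12 V

In saturation I_D = ½ k_n (V_GS − V_th)², so V_GS − V_th = √(2 I_D / k_n) = √(2 × 2.18 / 5.2) = 0.916 V.
V_GS = 1.2 + 0.916 = 2.12 V.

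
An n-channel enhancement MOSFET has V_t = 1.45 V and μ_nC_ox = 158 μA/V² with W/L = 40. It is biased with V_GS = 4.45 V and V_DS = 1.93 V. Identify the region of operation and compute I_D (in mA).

k_n = μ_nC_ox · (W/L) = 6.32 mA/V².
V_ov = V_GS − V_t = 4.45 − 1.45 = 3 V.
Since V_DS = 1.93 V < V_ov = 3 V, the device is in the triode region.
I_D = k_n [V_ov · V_DS − ½ V_DS²] = 6.32 × [3 × 1.93 − 0.5 × 1.93²] = 24.8 mA.

Triode; I_D = 24.8 mA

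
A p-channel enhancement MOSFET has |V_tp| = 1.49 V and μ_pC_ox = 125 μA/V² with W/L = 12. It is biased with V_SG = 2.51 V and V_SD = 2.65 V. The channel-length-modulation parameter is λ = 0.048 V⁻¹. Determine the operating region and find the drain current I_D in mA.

k_p = μ_pC_ox · (W/L) = 1.5 mA/V².
V_ov = V_SG − |V_tp| = 2.51 − 1.49 = 1.02 V.
Since V_SD = 2.65 V ≥ V_ov = 1.02 V, the device is in saturation.
I_D = ½ k_p V_ov² (1 + λ V_SD) = 0.5 × 1.5 × 1.02² × (1 + 0.048 × 2.65) = 0.88 mA.

Saturation; I_D = 0.880 mA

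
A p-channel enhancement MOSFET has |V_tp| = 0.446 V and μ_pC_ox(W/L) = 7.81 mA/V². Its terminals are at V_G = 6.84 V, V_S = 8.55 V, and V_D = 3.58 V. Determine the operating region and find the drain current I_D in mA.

Saturation; I_D = 6.24 mA

V_SG = V_S − V_G = 8.55 − 6.84 = 1.71 V; V_SD = V_S − V_D = 8.55 − 3.58 = 4.97 V.
V_ov = V_SG − |V_tp| = 1.71 − 0.446 = 1.26 V.
Since V_SD = 4.97 V ≥ V_ov = 1.26 V, the device is in saturation.
I_D = ½ k_p V_ov² = 0.5 × 7.81 × 1.26² = 6.24 mA.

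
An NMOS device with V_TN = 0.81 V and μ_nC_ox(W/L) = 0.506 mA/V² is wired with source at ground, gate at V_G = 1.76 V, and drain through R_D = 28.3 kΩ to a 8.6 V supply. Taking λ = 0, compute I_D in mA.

V_GS = V_G = 1.76 V, so V_ov = 1.76 − 0.81 = 0.95 V.
Assume saturation: I_D = ½ k_n V_ov² = 0.5 × 0.506 × 0.95² = 0.228 mA, giving V_DS = V_DD − I_D R_D = 8.6 − 0.228 × 28.3 = 2.14 V.
V_DS = 2.14 V ≥ V_ov = 0.95 V, confirming saturation.

I_D = 0.228 mA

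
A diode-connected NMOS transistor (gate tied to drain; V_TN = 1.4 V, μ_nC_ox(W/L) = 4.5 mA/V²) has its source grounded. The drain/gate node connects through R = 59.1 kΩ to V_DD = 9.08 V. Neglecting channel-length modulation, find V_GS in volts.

With gate tied to drain, V_GS = V_DS ≥ V_GS − V_TN, so the device is in saturation.
KCL at the drain: ½ k_n (V_GS − V_TN)² = (V_DD − V_GS)/R.
Let x = V_GS − 1.4. Then 133 x² + x − 7.68 = 0, giving x = 0.237 V (positive root), so V_GS = 1.64 V.
I_D = (V_DD − V_GS)/R = (9.08 − 1.64) / 59.1 = 0.126 mA.

V_GS = 1.64 V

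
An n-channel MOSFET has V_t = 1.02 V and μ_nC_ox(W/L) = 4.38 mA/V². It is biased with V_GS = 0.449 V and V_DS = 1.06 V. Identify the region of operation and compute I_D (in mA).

V_GS = 0.449 V < V_t = 1.02 V, so the transistor is in cutoff.

Cutoff; I_D = 0 mA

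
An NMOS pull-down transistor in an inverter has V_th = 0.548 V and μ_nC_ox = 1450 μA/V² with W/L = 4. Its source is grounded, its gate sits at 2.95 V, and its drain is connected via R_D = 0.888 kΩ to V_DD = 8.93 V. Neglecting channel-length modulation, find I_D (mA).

I_D = 9.17 mA

V_GS = V_G = 2.95 V, so V_ov = 2.95 − 0.548 = 2.4 V.
k_n = μ_nC_ox · (W/L) = 5.8 mA/V².
Assume saturation: I_D = ½ k_n V_ov² = 0.5 × 5.8 × 2.4² = 16.7 mA, giving V_DS = V_DD − I_D R_D = 8.93 − 16.7 × 0.888 = -5.93 V.
But -5.93 V < V_ov = 2.4 V, so the device is actually in triode.
In triode I_D = k_n[V_ov V_DS − ½ V_DS²] and I_D = (V_DD − V_DS)/R_D. Equating: 2.58 V_DS² − 13.37 V_DS + 8.93 = 0, giving V_DS = 0.787 V (the root below V_ov).
I_D = (8.93 − 0.787) / 0.888 = 9.17 mA.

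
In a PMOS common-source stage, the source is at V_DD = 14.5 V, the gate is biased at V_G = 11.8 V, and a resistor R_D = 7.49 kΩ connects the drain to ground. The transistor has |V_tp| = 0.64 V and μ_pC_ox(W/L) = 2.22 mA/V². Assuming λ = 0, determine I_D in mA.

I_D = 1.87 mA

V_SG = V_DD − V_G = 14.5 − 11.8 = 2.7 V, so V_ov = 2.7 − 0.64 = 2.06 V.
Assume saturation: I_D = ½ k_p V_ov² = 0.5 × 2.22 × 2.06² = 4.71 mA, giving V_SD = V_DD − I_D R_D = 14.5 − 4.71 × 7.49 = -20.8 V.
But -20.8 V < V_ov = 2.06 V, so the device is actually in triode.
In triode I_D = k_p[V_ov V_SD − ½ V_SD²] and I_D = (V_DD − V_SD)/R_D. Equating: 8.31 V_SD² − 35.25 V_SD + 14.5 = 0, giving V_SD = 0.462 V (the root below V_ov).
I_D = (14.5 − 0.462) / 7.49 = 1.87 mA.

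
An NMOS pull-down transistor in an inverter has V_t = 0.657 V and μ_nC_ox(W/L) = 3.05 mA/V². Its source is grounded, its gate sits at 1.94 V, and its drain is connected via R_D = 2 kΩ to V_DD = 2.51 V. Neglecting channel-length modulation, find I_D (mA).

I_D = 1.10 mA

V_GS = V_G = 1.94 V, so V_ov = 1.94 − 0.657 = 1.28 V.
Assume saturation: I_D = ½ k_n V_ov² = 0.5 × 3.05 × 1.28² = 2.51 mA, giving V_DS = V_DD − I_D R_D = 2.51 − 2.51 × 2 = -2.51 V.
But -2.51 V < V_ov = 1.28 V, so the device is actually in triode.
In triode I_D = k_n[V_ov V_DS − ½ V_DS²] and I_D = (V_DD − V_DS)/R_D. Equating: 3.05 V_DS² − 8.826 V_DS + 2.51 = 0, giving V_DS = 0.32 V (the root below V_ov).
I_D = (2.51 − 0.32) / 2 = 1.1 mA.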